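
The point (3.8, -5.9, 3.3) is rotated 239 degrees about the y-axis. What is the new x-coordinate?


Rotation about y-axis: x' = x*cos(theta) + z*sin(theta)
= 3.8 * -0.515 + 3.3 * -0.8572
= -4.7858


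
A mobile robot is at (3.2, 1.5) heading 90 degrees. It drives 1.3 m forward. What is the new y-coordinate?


y_new = y0 + d*sin(theta)
= 1.5 + 1.3*sin(90)
= 1.5 + 1.3
= 2.8


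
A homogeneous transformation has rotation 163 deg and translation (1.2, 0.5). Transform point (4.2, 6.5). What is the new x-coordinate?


x' = cos(theta)*px - sin(theta)*py + tx
= -0.9563*4.2 - 0.2924*6.5 + 1.2
= -4.7169


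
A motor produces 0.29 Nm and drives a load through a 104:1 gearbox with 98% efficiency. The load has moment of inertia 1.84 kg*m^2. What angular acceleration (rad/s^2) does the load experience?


tau_out = tau_motor * N * eta
= 0.29 * 104 * 0.98 = 29.5568 Nm
alpha = tau_out / I = 29.5568 / 1.84
= 16.0635 rad/s^2


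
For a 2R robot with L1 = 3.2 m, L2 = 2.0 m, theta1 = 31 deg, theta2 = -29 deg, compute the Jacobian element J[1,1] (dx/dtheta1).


J[1,1] = -L1*sin(t1) - L2*sin(t1+t2)
= -3.2*sin(31) - 2.0*sin(2)
= -1.7179


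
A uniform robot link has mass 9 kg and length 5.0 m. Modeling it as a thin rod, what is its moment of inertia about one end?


I = (1/3) * m * L^2
= (1/3) * 9 * 5.0^2
= 0.333333 * 9 * 25.0
= 75.0 kg*m^2


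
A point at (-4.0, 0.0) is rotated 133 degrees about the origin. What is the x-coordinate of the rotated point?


x' = x*cos(theta) - y*sin(theta)
cos(133 deg) = -0.682, sin(133 deg) = 0.7314
x' = -4.0 * -0.682 - 0.0 * 0.7314
= 2.728 - 0.0
= 2.728


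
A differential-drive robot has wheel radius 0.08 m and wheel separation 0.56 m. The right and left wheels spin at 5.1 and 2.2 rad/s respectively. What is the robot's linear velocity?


vR = r*wR = 0.08*5.1 = 0.408 m/s
vL = r*wL = 0.08*2.2 = 0.176 m/s
v = (vR+vL)/2 = 0.292 m/s
omega = (vR-vL)/L = 0.4143 rad/s
linear velocity = 0.292 m/s


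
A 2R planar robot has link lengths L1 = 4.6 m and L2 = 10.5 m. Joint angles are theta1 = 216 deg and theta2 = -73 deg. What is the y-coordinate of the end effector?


Convert angles to radians: theta1 = 3.7699, theta2 = -1.2741
y = L1*sin(theta1) + L2*sin(theta1+theta2)
y = -2.7038 + 6.3191
y = 3.6152


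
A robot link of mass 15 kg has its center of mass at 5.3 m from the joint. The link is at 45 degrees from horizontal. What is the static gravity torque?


tau = m*g*L*cos(angle)
= 15 * 9.81 * 5.3 * cos(45 deg)
= 15 * 9.81 * 5.3 * 0.7071
= 551.469 Nm


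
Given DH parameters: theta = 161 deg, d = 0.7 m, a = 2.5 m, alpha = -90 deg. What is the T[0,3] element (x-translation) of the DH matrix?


T[0,3] = a * cos(theta)
= 2.5 * cos(161 deg)
= 2.5 * -0.9455
= -2.3638


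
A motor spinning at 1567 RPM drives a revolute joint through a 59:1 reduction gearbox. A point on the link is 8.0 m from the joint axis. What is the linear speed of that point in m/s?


omega_motor = 1567 * 2*pi/60 = 164.0959 rad/s
omega_joint = omega_motor / 59 = 2.7813 rad/s
v = omega_joint * r = 2.7813 * 8.0
= 22.2503 m/s


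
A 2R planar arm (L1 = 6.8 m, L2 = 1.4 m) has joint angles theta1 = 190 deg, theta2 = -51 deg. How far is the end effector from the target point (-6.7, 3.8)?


End effector via forward kinematics:
x = L1*cos(t1) + L2*cos(t1+t2) = -7.7533
y = L1*sin(t1) + L2*sin(t1+t2) = -0.2623
Distance to target:
d = sqrt((-6.7 - -7.7533)^2 + (3.8 - -0.2623)^2)
= sqrt(1.1094 + 16.5025)
= 4.1967 m


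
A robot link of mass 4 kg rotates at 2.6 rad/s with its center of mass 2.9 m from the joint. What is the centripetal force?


F = m * omega^2 * r
= 4 * 2.6^2 * 2.9
= 4 * 6.76 * 2.9
= 78.416 N


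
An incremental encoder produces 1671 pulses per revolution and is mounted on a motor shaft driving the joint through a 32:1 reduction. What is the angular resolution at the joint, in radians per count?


counts per rev = 1671
effective counts at joint = 1671 * 32 = 53472
resolution = 2*pi / 53472
= 1.1750e-04 rad/count


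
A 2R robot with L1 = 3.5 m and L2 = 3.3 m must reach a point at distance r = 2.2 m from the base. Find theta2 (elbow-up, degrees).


cos(theta2) = (r^2 - L1^2 - L2^2) / (2*L1*L2)
cos(theta2) = (4.84 - 12.25 - 10.89) / 23.1
cos(theta2) = -0.792208
theta2 = 142.3923 degrees


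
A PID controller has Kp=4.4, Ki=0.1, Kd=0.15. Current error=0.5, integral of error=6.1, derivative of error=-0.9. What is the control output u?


u = Kp*e + Ki*int(e) + Kd*de/dt
= 4.4*0.5 + 0.1*6.1 + 0.15*(-0.9)
= 2.2 + 0.61 + -0.135
= 2.675


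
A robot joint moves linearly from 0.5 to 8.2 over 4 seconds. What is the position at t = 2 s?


s = t/T = 2/4 = 0.5
p(t) = p0 + (pf-p0)*s
= 0.5 + (8.2 - 0.5) * 0.5
= 4.35


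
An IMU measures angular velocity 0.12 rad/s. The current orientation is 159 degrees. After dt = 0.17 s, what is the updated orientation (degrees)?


delta_theta = w * dt = 0.12 * 0.17 = 0.0204 rad
= 1.1688 deg
theta_new = 159 + 1.1688 = 160.1688 deg


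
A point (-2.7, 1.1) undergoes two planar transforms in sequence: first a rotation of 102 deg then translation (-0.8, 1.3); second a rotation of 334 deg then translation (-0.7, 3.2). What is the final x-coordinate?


After transform 1:
x1 = cos(102)*-2.7 - sin(102)*1.1 + -0.8 = -1.3146
y1 = sin(102)*-2.7 + cos(102)*1.1 + 1.3 = -1.5697
After transform 2:
x2 = cos(334)*-1.3146 - sin(334)*-1.5697 + -0.7
= -2.5697


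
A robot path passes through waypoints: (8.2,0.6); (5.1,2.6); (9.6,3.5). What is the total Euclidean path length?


Segment lengths:
  seg1 = sqrt((-3.1)^2 + (2.0)^2) = 3.6892
  seg2 = sqrt((4.5)^2 + (0.9)^2) = 4.5891
Total = 8.2783


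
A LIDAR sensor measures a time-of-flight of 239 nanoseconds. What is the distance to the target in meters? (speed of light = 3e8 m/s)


tof = 239 ns = 2.39e-07 s
dist = c * tof / 2
= 3e8 * 2.39e-07 / 2
= 35.85 m


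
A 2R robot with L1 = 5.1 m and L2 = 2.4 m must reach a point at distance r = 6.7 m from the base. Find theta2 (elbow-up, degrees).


cos(theta2) = (r^2 - L1^2 - L2^2) / (2*L1*L2)
cos(theta2) = (44.89 - 26.01 - 5.76) / 24.48
cos(theta2) = 0.535948
theta2 = 57.5918 degrees


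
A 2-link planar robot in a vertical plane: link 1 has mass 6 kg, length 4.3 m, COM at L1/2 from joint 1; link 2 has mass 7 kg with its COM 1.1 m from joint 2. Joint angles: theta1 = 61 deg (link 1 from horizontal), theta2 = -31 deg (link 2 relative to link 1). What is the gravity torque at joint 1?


Horizontal distance from joint 1 to link-1 COM:
  x_c1 = (L1/2)*cos(t1) = 2.15 * 0.4848 = 1.0423 m
Horizontal distance from joint 1 to link-2 COM:
  x_c2 = L1*cos(t1) + Lc2*cos(t1+t2)
       = 4.3*0.4848 + 1.1*0.866 = 3.0373 m
tau1 = m1*g*x_c1 + m2*g*x_c2
     = 6*9.81*1.0423 + 7*9.81*3.0373
     = 61.3522 + 208.572
     = 269.9242 Nm


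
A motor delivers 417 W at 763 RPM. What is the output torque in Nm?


omega = 763 * 2*pi/60 = 79.9012 rad/s
tau = P / omega = 417 / 79.9012
= 5.2189 Nm


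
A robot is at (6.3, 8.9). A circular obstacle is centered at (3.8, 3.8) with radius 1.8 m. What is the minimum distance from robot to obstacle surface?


center_dist = sqrt((6.3-3.8)^2 + (8.9-3.8)^2)
= sqrt(6.25 + 26.01)
= 5.6798
min_dist = center_dist - radius = 5.6798 - 1.8 = 3.8798 m


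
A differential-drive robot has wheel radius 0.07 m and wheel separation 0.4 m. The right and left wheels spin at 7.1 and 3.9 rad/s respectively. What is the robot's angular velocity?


vR = r*wR = 0.07*7.1 = 0.497 m/s
vL = r*wL = 0.07*3.9 = 0.273 m/s
v = (vR+vL)/2 = 0.385 m/s
omega = (vR-vL)/L = 0.56 rad/s
angular velocity = 0.56 rad/s


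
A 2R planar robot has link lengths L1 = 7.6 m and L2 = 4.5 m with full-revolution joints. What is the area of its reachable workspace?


r_max = L1 + L2 = 12.1 m
r_min = |L1 - L2| = 3.1 m
Area = pi*(r_max^2 - r_min^2)
= pi*(146.41 - 9.61)
= pi * 136.8
= 429.7699 m^2


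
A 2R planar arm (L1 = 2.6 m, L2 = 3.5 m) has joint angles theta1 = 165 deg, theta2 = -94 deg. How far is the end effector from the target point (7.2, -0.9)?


End effector via forward kinematics:
x = L1*cos(t1) + L2*cos(t1+t2) = -1.3719
y = L1*sin(t1) + L2*sin(t1+t2) = 3.9822
Distance to target:
d = sqrt((7.2 - -1.3719)^2 + (-0.9 - 3.9822)^2)
= sqrt(73.4778 + 23.8363)
= 9.8648 m


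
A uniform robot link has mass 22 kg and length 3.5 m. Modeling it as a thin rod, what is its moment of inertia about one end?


I = (1/3) * m * L^2
= (1/3) * 22 * 3.5^2
= 0.333333 * 22 * 12.25
= 89.8333 kg*m^2


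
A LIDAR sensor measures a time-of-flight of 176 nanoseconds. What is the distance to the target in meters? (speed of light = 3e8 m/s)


tof = 176 ns = 1.76e-07 s
dist = c * tof / 2
= 3e8 * 1.76e-07 / 2
= 26.4 m


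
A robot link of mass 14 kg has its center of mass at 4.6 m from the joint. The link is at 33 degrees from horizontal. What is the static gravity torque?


tau = m*g*L*cos(angle)
= 14 * 9.81 * 4.6 * cos(33 deg)
= 14 * 9.81 * 4.6 * 0.8387
= 529.8419 Nm


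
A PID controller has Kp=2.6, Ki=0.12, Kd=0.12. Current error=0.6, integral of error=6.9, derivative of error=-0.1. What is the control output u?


u = Kp*e + Ki*int(e) + Kd*de/dt
= 2.6*0.6 + 0.12*6.9 + 0.12*(-0.1)
= 1.56 + 0.828 + -0.012
= 2.376


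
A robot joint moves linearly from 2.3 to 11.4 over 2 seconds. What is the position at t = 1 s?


s = t/T = 1/2 = 0.5
p(t) = p0 + (pf-p0)*s
= 2.3 + (11.4 - 2.3) * 0.5
= 6.85


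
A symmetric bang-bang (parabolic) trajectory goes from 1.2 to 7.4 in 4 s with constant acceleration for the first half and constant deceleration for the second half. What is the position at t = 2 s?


Symmetric rest-to-rest: each phase covers (pf-p0)/2 in time T/2. 0.5*a*(T/2)^2 = (pf-p0)/2 => a = 4*(pf-p0)/T^2
a = 4*(7.4-1.2)/4^2 = 1.55
t = 2 is in the acceleration phase (t <= T/2).
p = p0 + 0.5*a*t^2 = 1.2 + 0.5*1.55*2^2
= 4.3


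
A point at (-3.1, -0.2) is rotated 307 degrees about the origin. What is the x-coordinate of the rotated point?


x' = x*cos(theta) - y*sin(theta)
cos(307 deg) = 0.6018, sin(307 deg) = -0.7986
x' = -3.1 * 0.6018 - -0.2 * -0.7986
= -1.8656 - 0.1597
= -2.0254


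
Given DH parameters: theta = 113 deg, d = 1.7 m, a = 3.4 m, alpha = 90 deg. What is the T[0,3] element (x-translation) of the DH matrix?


T[0,3] = a * cos(theta)
= 3.4 * cos(113 deg)
= 3.4 * -0.3907
= -1.3285


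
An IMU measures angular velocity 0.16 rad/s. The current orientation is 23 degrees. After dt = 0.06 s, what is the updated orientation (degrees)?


delta_theta = w * dt = 0.16 * 0.06 = 0.0096 rad
= 0.55 deg
theta_new = 23 + 0.55 = 23.55 deg


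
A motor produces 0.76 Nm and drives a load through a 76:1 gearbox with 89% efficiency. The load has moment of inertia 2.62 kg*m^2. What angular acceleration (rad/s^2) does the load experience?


tau_out = tau_motor * N * eta
= 0.76 * 76 * 0.89 = 51.4064 Nm
alpha = tau_out / I = 51.4064 / 2.62
= 19.6208 rad/s^2


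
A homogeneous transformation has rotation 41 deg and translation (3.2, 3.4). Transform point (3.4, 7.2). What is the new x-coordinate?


x' = cos(theta)*px - sin(theta)*py + tx
= 0.7547*3.4 - 0.6561*7.2 + 3.2
= 1.0424


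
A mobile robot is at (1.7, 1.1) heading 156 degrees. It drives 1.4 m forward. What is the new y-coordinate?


y_new = y0 + d*sin(theta)
= 1.1 + 1.4*sin(156)
= 1.1 + 0.5694
= 1.6694


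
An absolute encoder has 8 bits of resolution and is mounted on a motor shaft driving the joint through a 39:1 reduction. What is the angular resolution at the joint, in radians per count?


counts = 2^8 = 256
effective counts at joint = 256 * 39 = 9984
resolution = 2*pi / 9984
= 6.2933e-04 rad/count


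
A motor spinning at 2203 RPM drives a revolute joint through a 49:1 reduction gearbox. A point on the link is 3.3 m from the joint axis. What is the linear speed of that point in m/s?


omega_motor = 2203 * 2*pi/60 = 230.6976 rad/s
omega_joint = omega_motor / 49 = 4.7081 rad/s
v = omega_joint * r = 4.7081 * 3.3
= 15.5368 m/s


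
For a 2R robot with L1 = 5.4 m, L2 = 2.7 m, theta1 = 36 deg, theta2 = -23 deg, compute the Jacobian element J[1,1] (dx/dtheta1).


J[1,1] = -L1*sin(t1) - L2*sin(t1+t2)
= -5.4*sin(36) - 2.7*sin(13)
= -3.7814


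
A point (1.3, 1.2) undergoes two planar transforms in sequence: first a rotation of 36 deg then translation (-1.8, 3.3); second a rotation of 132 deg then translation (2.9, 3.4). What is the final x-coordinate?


After transform 1:
x1 = cos(36)*1.3 - sin(36)*1.2 + -1.8 = -1.4536
y1 = sin(36)*1.3 + cos(36)*1.2 + 3.3 = 5.0349
After transform 2:
x2 = cos(132)*-1.4536 - sin(132)*5.0349 + 2.9
= 0.131


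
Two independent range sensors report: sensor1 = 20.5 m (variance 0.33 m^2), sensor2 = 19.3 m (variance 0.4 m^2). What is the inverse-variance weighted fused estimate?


w1 = (1/var1) / (1/var1 + 1/var2)
   = 3.0303 / (3.0303 + 2.5) = 0.5479
w2 = 1 - w1 = 0.4521
fused = w1*s1 + w2*s2 = 11.2329 + 8.7247
= 19.9575 m


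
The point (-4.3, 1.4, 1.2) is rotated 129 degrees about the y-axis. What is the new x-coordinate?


Rotation about y-axis: x' = x*cos(theta) + z*sin(theta)
= -4.3 * -0.6293 + 1.2 * 0.7771
= 3.6387


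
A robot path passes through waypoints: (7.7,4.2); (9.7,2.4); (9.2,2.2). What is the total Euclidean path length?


Segment lengths:
  seg1 = sqrt((2.0)^2 + (-1.8)^2) = 2.6907
  seg2 = sqrt((-0.5)^2 + (-0.2)^2) = 0.5385
Total = 3.2292


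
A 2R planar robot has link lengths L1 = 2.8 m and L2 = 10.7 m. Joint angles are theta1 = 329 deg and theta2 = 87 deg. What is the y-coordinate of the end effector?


Convert angles to radians: theta1 = 5.7421, theta2 = 1.5184
y = L1*sin(theta1) + L2*sin(theta1+theta2)
y = -1.4421 + 8.8707
y = 7.4286


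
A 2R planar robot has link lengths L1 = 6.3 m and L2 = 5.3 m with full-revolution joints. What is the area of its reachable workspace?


r_max = L1 + L2 = 11.6 m
r_min = |L1 - L2| = 1.0 m
Area = pi*(r_max^2 - r_min^2)
= pi*(134.56 - 1.0)
= pi * 133.56
= 419.5911 m^2


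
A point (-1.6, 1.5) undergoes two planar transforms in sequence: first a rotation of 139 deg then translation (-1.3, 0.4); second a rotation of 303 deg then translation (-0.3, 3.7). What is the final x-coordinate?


After transform 1:
x1 = cos(139)*-1.6 - sin(139)*1.5 + -1.3 = -1.0766
y1 = sin(139)*-1.6 + cos(139)*1.5 + 0.4 = -1.7818
After transform 2:
x2 = cos(303)*-1.0766 - sin(303)*-1.7818 + -0.3
= -2.3806


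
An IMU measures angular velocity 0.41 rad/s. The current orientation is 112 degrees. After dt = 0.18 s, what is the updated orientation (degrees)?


delta_theta = w * dt = 0.41 * 0.18 = 0.0738 rad
= 4.2284 deg
theta_new = 112 + 4.2284 = 116.2284 deg


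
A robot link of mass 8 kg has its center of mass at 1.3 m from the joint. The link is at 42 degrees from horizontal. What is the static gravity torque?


tau = m*g*L*cos(angle)
= 8 * 9.81 * 1.3 * cos(42 deg)
= 8 * 9.81 * 1.3 * 0.7431
= 75.8186 Nm


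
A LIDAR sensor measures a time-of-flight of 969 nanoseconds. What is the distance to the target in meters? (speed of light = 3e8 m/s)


tof = 969 ns = 9.69e-07 s
dist = c * tof / 2
= 3e8 * 9.69e-07 / 2
= 145.35 m


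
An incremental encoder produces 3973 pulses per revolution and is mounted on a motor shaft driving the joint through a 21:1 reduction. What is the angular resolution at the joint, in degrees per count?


counts per rev = 3973
effective counts at joint = 3973 * 21 = 83433
resolution = 360 / 83433
= 0.0043 deg/count


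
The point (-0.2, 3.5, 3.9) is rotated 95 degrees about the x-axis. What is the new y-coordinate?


Rotation about x-axis: y' = y*cos(theta) - z*sin(theta)
= 3.5 * -0.0872 - 3.9 * 0.9962
= -4.1902


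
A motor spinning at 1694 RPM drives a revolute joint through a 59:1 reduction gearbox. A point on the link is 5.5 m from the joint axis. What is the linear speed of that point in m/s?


omega_motor = 1694 * 2*pi/60 = 177.3953 rad/s
omega_joint = omega_motor / 59 = 3.0067 rad/s
v = omega_joint * r = 3.0067 * 5.5
= 16.5368 m/s


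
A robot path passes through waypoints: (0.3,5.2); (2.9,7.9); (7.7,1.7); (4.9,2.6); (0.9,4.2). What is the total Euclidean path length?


Segment lengths:
  seg1 = sqrt((2.6)^2 + (2.7)^2) = 3.7483
  seg2 = sqrt((4.8)^2 + (-6.2)^2) = 7.8409
  seg3 = sqrt((-2.8)^2 + (0.9)^2) = 2.9411
  seg4 = sqrt((-4.0)^2 + (1.6)^2) = 4.3081
Total = 18.8385


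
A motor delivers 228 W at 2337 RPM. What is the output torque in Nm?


omega = 2337 * 2*pi/60 = 244.7301 rad/s
tau = P / omega = 228 / 244.7301
= 0.9316 Nm


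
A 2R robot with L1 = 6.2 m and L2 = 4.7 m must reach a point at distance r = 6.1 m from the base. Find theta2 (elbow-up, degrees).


cos(theta2) = (r^2 - L1^2 - L2^2) / (2*L1*L2)
cos(theta2) = (37.21 - 38.44 - 22.09) / 58.28
cos(theta2) = -0.400137
theta2 = 113.5868 degrees


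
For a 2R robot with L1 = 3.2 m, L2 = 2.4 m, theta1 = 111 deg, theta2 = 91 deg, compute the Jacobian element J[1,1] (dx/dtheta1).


J[1,1] = -L1*sin(t1) - L2*sin(t1+t2)
= -3.2*sin(111) - 2.4*sin(202)
= -2.0884


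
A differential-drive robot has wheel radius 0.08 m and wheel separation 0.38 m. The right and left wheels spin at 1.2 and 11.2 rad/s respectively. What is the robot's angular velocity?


vR = r*wR = 0.08*1.2 = 0.096 m/s
vL = r*wL = 0.08*11.2 = 0.896 m/s
v = (vR+vL)/2 = 0.496 m/s
omega = (vR-vL)/L = -2.1053 rad/s
angular velocity = -2.1053 rad/s


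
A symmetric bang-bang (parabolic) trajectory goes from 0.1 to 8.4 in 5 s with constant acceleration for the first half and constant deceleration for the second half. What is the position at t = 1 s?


Symmetric rest-to-rest: each phase covers (pf-p0)/2 in time T/2. 0.5*a*(T/2)^2 = (pf-p0)/2 => a = 4*(pf-p0)/T^2
a = 4*(8.4-0.1)/5^2 = 1.328
t = 1 is in the acceleration phase (t <= T/2).
p = p0 + 0.5*a*t^2 = 0.1 + 0.5*1.328*1^2
= 0.764


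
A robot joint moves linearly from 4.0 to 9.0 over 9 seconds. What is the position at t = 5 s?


s = t/T = 5/9 = 0.5556
p(t) = p0 + (pf-p0)*s
= 4.0 + (9.0 - 4.0) * 0.5556
= 6.7778


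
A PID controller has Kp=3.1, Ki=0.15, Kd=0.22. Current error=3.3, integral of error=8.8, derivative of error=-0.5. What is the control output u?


u = Kp*e + Ki*int(e) + Kd*de/dt
= 3.1*3.3 + 0.15*8.8 + 0.22*(-0.5)
= 10.23 + 1.32 + -0.11
= 11.44


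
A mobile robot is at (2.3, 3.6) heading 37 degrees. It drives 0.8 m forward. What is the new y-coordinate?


y_new = y0 + d*sin(theta)
= 3.6 + 0.8*sin(37)
= 3.6 + 0.4815
= 4.0815


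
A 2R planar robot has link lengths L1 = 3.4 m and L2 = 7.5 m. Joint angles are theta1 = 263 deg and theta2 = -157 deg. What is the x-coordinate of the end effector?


Convert angles to radians: theta1 = 4.5902, theta2 = -2.7402
x = L1*cos(theta1) + L2*cos(theta1+theta2)
x = -0.4144 + -2.0673
x = -2.4816


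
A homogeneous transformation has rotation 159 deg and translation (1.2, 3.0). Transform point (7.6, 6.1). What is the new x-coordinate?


x' = cos(theta)*px - sin(theta)*py + tx
= -0.9336*7.6 - 0.3584*6.1 + 1.2
= -8.0813


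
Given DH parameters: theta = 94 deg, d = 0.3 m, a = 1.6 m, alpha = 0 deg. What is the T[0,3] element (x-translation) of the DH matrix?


T[0,3] = a * cos(theta)
= 1.6 * cos(94 deg)
= 1.6 * -0.0698
= -0.1116


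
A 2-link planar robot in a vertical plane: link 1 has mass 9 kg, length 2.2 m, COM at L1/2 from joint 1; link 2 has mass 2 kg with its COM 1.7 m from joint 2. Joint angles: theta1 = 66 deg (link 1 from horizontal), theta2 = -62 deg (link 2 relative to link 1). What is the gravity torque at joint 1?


Horizontal distance from joint 1 to link-1 COM:
  x_c1 = (L1/2)*cos(t1) = 1.1 * 0.4067 = 0.4474 m
Horizontal distance from joint 1 to link-2 COM:
  x_c2 = L1*cos(t1) + Lc2*cos(t1+t2)
       = 2.2*0.4067 + 1.7*0.9976 = 2.5907 m
tau1 = m1*g*x_c1 + m2*g*x_c2
     = 9*9.81*0.4474 + 2*9.81*2.5907
     = 39.5019 + 50.8291
     = 90.331 Nm


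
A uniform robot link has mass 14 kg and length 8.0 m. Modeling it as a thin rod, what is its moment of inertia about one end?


I = (1/3) * m * L^2
= (1/3) * 14 * 8.0^2
= 0.333333 * 14 * 64.0
= 298.6667 kg*m^2


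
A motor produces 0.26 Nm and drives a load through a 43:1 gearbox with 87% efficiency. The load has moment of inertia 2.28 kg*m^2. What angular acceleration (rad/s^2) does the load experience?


tau_out = tau_motor * N * eta
= 0.26 * 43 * 0.87 = 9.7266 Nm
alpha = tau_out / I = 9.7266 / 2.28
= 4.2661 rad/s^2


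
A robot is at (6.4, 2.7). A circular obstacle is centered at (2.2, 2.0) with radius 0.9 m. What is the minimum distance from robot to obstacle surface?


center_dist = sqrt((6.4-2.2)^2 + (2.7-2.0)^2)
= sqrt(17.64 + 0.49)
= 4.2579
min_dist = center_dist - radius = 4.2579 - 0.9 = 3.3579 m


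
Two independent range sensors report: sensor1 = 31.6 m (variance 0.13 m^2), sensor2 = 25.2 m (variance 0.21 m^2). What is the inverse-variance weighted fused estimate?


w1 = (1/var1) / (1/var1 + 1/var2)
   = 7.6923 / (7.6923 + 4.7619) = 0.6176
w2 = 1 - w1 = 0.3824
fused = w1*s1 + w2*s2 = 19.5176 + 9.6353
= 29.1529 m


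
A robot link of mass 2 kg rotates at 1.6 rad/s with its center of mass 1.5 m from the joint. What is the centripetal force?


F = m * omega^2 * r
= 2 * 1.6^2 * 1.5
= 2 * 2.56 * 1.5
= 7.68 N


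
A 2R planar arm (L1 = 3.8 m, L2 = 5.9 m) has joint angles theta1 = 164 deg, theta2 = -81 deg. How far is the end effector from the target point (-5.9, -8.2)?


End effector via forward kinematics:
x = L1*cos(t1) + L2*cos(t1+t2) = -2.9338
y = L1*sin(t1) + L2*sin(t1+t2) = 6.9034
Distance to target:
d = sqrt((-5.9 - -2.9338)^2 + (-8.2 - 6.9034)^2)
= sqrt(8.7985 + 228.114)
= 15.392 m


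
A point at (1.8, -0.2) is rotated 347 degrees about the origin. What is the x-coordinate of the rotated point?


x' = x*cos(theta) - y*sin(theta)
cos(347 deg) = 0.9744, sin(347 deg) = -0.225
x' = 1.8 * 0.9744 - -0.2 * -0.225
= 1.7539 - 0.045
= 1.7089


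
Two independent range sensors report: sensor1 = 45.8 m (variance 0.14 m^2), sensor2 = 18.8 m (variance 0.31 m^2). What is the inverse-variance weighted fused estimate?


w1 = (1/var1) / (1/var1 + 1/var2)
   = 7.1429 / (7.1429 + 3.2258) = 0.6889
w2 = 1 - w1 = 0.3111
fused = w1*s1 + w2*s2 = 31.5511 + 5.8489
= 37.4 m


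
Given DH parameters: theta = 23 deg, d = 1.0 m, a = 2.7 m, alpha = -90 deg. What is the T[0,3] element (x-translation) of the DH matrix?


T[0,3] = a * cos(theta)
= 2.7 * cos(23 deg)
= 2.7 * 0.9205
= 2.4854


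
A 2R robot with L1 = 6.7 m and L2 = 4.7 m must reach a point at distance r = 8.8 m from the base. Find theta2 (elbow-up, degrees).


cos(theta2) = (r^2 - L1^2 - L2^2) / (2*L1*L2)
cos(theta2) = (77.44 - 44.89 - 22.09) / 62.98
cos(theta2) = 0.166084
theta2 = 80.4398 degrees


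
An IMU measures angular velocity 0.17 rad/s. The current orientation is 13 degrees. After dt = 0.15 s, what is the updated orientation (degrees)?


delta_theta = w * dt = 0.17 * 0.15 = 0.0255 rad
= 1.461 deg
theta_new = 13 + 1.461 = 14.461 deg


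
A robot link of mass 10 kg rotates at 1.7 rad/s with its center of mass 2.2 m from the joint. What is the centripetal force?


F = m * omega^2 * r
= 10 * 1.7^2 * 2.2
= 10 * 2.89 * 2.2
= 63.58 N


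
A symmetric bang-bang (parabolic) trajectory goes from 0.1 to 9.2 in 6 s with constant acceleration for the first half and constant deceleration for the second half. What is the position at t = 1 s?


Symmetric rest-to-rest: each phase covers (pf-p0)/2 in time T/2. 0.5*a*(T/2)^2 = (pf-p0)/2 => a = 4*(pf-p0)/T^2
a = 4*(9.2-0.1)/6^2 = 1.0111
t = 1 is in the acceleration phase (t <= T/2).
p = p0 + 0.5*a*t^2 = 0.1 + 0.5*1.0111*1^2
= 0.6056


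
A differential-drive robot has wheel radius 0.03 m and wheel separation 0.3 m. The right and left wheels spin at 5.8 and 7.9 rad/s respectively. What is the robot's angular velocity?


vR = r*wR = 0.03*5.8 = 0.174 m/s
vL = r*wL = 0.03*7.9 = 0.237 m/s
v = (vR+vL)/2 = 0.2055 m/s
omega = (vR-vL)/L = -0.21 rad/s
angular velocity = -0.21 rad/s


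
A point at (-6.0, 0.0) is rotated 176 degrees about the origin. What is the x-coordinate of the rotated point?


x' = x*cos(theta) - y*sin(theta)
cos(176 deg) = -0.9976, sin(176 deg) = 0.0698
x' = -6.0 * -0.9976 - 0.0 * 0.0698
= 5.9854 - 0.0
= 5.9854


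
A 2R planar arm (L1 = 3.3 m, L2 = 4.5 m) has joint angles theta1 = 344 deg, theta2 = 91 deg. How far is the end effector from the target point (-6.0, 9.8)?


End effector via forward kinematics:
x = L1*cos(t1) + L2*cos(t1+t2) = 4.3368
y = L1*sin(t1) + L2*sin(t1+t2) = 3.4371
Distance to target:
d = sqrt((-6.0 - 4.3368)^2 + (9.8 - 3.4371)^2)
= sqrt(106.8505 + 40.487)
= 12.1383 m


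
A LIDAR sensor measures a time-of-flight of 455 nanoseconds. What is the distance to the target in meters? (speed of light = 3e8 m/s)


tof = 455 ns = 4.55e-07 s
dist = c * tof / 2
= 3e8 * 4.55e-07 / 2
= 68.25 m


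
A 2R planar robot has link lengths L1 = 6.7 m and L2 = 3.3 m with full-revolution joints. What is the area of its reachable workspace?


r_max = L1 + L2 = 10.0 m
r_min = |L1 - L2| = 3.4 m
Area = pi*(r_max^2 - r_min^2)
= pi*(100.0 - 11.56)
= pi * 88.44
= 277.8425 m^2


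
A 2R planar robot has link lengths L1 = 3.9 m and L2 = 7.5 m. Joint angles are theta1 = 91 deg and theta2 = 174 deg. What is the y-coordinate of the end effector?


Convert angles to radians: theta1 = 1.5882, theta2 = 3.0369
y = L1*sin(theta1) + L2*sin(theta1+theta2)
y = 3.8994 + -7.4715
y = -3.5721


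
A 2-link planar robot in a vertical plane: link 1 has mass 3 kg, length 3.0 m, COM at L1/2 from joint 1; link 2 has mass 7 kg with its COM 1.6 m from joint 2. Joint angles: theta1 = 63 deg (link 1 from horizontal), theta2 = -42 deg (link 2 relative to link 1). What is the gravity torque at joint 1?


Horizontal distance from joint 1 to link-1 COM:
  x_c1 = (L1/2)*cos(t1) = 1.5 * 0.454 = 0.681 m
Horizontal distance from joint 1 to link-2 COM:
  x_c2 = L1*cos(t1) + Lc2*cos(t1+t2)
       = 3.0*0.454 + 1.6*0.9336 = 2.8557 m
tau1 = m1*g*x_c1 + m2*g*x_c2
     = 3*9.81*0.681 + 7*9.81*2.8557
     = 20.0414 + 196.1009
     = 216.1423 Nm


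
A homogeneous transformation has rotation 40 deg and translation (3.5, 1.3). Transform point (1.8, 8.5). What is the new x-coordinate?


x' = cos(theta)*px - sin(theta)*py + tx
= 0.766*1.8 - 0.6428*8.5 + 3.5
= -0.5848


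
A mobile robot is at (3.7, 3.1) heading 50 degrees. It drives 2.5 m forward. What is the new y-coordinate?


y_new = y0 + d*sin(theta)
= 3.1 + 2.5*sin(50)
= 3.1 + 1.9151
= 5.0151


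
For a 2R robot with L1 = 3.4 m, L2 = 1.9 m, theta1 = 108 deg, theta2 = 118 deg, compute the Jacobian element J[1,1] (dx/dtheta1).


J[1,1] = -L1*sin(t1) - L2*sin(t1+t2)
= -3.4*sin(108) - 1.9*sin(226)
= -1.8668


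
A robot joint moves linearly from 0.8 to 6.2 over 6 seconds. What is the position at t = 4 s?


s = t/T = 4/6 = 0.6667
p(t) = p0 + (pf-p0)*s
= 0.8 + (6.2 - 0.8) * 0.6667
= 4.4


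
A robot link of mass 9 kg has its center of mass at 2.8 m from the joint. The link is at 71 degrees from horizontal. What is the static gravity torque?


tau = m*g*L*cos(angle)
= 9 * 9.81 * 2.8 * cos(71 deg)
= 9 * 9.81 * 2.8 * 0.3256
= 80.4844 Nm


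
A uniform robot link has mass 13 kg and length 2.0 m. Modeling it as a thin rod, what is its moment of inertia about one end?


I = (1/3) * m * L^2
= (1/3) * 13 * 2.0^2
= 0.333333 * 13 * 4.0
= 17.3333 kg*m^2


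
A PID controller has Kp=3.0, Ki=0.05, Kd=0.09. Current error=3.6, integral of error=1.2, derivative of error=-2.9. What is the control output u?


u = Kp*e + Ki*int(e) + Kd*de/dt
= 3.0*3.6 + 0.05*1.2 + 0.09*(-2.9)
= 10.8 + 0.06 + -0.261
= 10.599


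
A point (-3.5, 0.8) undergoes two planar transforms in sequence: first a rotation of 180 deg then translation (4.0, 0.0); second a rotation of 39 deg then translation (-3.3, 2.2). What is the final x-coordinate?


After transform 1:
x1 = cos(180)*-3.5 - sin(180)*0.8 + 4.0 = 7.5
y1 = sin(180)*-3.5 + cos(180)*0.8 + 0.0 = -0.8
After transform 2:
x2 = cos(39)*7.5 - sin(39)*-0.8 + -3.3
= 3.0321


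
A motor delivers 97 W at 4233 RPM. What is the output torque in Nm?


omega = 4233 * 2*pi/60 = 443.2787 rad/s
tau = P / omega = 97 / 443.2787
= 0.2188 Nm


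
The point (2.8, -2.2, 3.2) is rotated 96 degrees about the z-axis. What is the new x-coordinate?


Rotation about z-axis: x' = x*cos(theta) - y*sin(theta)
= 2.8 * -0.1045 - -2.2 * 0.9945
= 1.8953


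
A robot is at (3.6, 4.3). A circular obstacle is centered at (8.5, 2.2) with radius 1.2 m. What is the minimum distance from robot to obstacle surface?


center_dist = sqrt((3.6-8.5)^2 + (4.3-2.2)^2)
= sqrt(24.01 + 4.41)
= 5.331
min_dist = center_dist - radius = 5.331 - 1.2 = 4.131 m


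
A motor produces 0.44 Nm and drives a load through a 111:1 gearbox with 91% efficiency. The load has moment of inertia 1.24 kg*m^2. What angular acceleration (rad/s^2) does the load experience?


tau_out = tau_motor * N * eta
= 0.44 * 111 * 0.91 = 44.4444 Nm
alpha = tau_out / I = 44.4444 / 1.24
= 35.8423 rad/s^2


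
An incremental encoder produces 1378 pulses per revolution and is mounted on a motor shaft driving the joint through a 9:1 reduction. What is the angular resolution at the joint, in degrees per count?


counts per rev = 1378
effective counts at joint = 1378 * 9 = 12402
resolution = 360 / 12402
= 0.029 deg/count


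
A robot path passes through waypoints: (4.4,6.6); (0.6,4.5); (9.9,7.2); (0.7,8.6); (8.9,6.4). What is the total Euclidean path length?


Segment lengths:
  seg1 = sqrt((-3.8)^2 + (-2.1)^2) = 4.3417
  seg2 = sqrt((9.3)^2 + (2.7)^2) = 9.684
  seg3 = sqrt((-9.2)^2 + (1.4)^2) = 9.3059
  seg4 = sqrt((8.2)^2 + (-2.2)^2) = 8.49
Total = 31.8216


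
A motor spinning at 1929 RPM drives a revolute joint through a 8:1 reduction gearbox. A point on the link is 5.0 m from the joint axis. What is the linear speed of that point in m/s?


omega_motor = 1929 * 2*pi/60 = 202.0044 rad/s
omega_joint = omega_motor / 8 = 25.2506 rad/s
v = omega_joint * r = 25.2506 * 5.0
= 126.2528 m/s


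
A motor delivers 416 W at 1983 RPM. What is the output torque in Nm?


omega = 1983 * 2*pi/60 = 207.6593 rad/s
tau = P / omega = 416 / 207.6593
= 2.0033 Nm


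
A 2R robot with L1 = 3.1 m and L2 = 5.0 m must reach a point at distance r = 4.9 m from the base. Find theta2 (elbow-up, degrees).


cos(theta2) = (r^2 - L1^2 - L2^2) / (2*L1*L2)
cos(theta2) = (24.01 - 9.61 - 25.0) / 31.0
cos(theta2) = -0.341935
theta2 = 109.9948 degrees


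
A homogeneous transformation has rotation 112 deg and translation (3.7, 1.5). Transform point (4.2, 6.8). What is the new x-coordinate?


x' = cos(theta)*px - sin(theta)*py + tx
= -0.3746*4.2 - 0.9272*6.8 + 3.7
= -4.1782


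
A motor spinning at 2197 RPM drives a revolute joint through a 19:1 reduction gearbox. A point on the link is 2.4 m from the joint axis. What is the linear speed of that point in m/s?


omega_motor = 2197 * 2*pi/60 = 230.0693 rad/s
omega_joint = omega_motor / 19 = 12.1089 rad/s
v = omega_joint * r = 12.1089 * 2.4
= 29.0614 m/s


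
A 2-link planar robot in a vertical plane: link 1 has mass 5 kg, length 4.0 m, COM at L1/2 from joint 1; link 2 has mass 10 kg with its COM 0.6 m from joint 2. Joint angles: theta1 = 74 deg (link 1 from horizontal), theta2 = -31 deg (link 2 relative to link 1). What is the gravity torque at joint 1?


Horizontal distance from joint 1 to link-1 COM:
  x_c1 = (L1/2)*cos(t1) = 2.0 * 0.2756 = 0.5513 m
Horizontal distance from joint 1 to link-2 COM:
  x_c2 = L1*cos(t1) + Lc2*cos(t1+t2)
       = 4.0*0.2756 + 0.6*0.7314 = 1.5414 m
tau1 = m1*g*x_c1 + m2*g*x_c2
     = 5*9.81*0.5513 + 10*9.81*1.5414
     = 27.04 + 151.2076
     = 178.2476 Nm


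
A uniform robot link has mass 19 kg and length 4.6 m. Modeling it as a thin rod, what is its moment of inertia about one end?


I = (1/3) * m * L^2
= (1/3) * 19 * 4.6^2
= 0.333333 * 19 * 21.16
= 134.0133 kg*m^2


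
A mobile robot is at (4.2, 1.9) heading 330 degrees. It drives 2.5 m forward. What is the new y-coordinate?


y_new = y0 + d*sin(theta)
= 1.9 + 2.5*sin(330)
= 1.9 + -1.25
= 0.65


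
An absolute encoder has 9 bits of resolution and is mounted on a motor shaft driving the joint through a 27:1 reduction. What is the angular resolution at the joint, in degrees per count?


counts = 2^9 = 512
effective counts at joint = 512 * 27 = 13824
resolution = 360 / 13824
= 0.026 deg/count


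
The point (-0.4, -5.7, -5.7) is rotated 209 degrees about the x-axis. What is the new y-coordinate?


Rotation about x-axis: y' = y*cos(theta) - z*sin(theta)
= -5.7 * -0.8746 - -5.7 * -0.4848
= 2.2219


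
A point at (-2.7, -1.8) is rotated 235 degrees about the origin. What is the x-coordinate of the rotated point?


x' = x*cos(theta) - y*sin(theta)
cos(235 deg) = -0.5736, sin(235 deg) = -0.8192
x' = -2.7 * -0.5736 - -1.8 * -0.8192
= 1.5487 - 1.4745
= 0.0742


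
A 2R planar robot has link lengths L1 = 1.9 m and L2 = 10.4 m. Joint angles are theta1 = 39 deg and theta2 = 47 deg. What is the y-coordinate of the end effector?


Convert angles to radians: theta1 = 0.6807, theta2 = 0.8203
y = L1*sin(theta1) + L2*sin(theta1+theta2)
y = 1.1957 + 10.3747
y = 11.5704


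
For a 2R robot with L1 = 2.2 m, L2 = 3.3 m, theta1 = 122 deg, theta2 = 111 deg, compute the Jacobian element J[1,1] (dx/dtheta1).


J[1,1] = -L1*sin(t1) - L2*sin(t1+t2)
= -2.2*sin(122) - 3.3*sin(233)
= 0.7698


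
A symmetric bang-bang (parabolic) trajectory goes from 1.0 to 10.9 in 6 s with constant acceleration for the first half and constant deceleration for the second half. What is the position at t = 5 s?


Symmetric rest-to-rest: each phase covers (pf-p0)/2 in time T/2. 0.5*a*(T/2)^2 = (pf-p0)/2 => a = 4*(pf-p0)/T^2
a = 4*(10.9-1.0)/6^2 = 1.1
t = 5 is in the deceleration phase (t > T/2).
p = pf - 0.5*a*(T-t)^2 = 10.9 - 0.5*1.1*1^2
= 10.35


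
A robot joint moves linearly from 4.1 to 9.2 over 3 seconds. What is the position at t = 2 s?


s = t/T = 2/3 = 0.6667
p(t) = p0 + (pf-p0)*s
= 4.1 + (9.2 - 4.1) * 0.6667
= 7.5


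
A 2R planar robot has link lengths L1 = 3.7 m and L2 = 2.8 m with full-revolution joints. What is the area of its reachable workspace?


r_max = L1 + L2 = 6.5 m
r_min = |L1 - L2| = 0.9 m
Area = pi*(r_max^2 - r_min^2)
= pi*(42.25 - 0.81)
= pi * 41.44
= 130.1876 m^2


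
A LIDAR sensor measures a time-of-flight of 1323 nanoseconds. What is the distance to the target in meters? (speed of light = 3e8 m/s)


tof = 1323 ns = 1.323e-06 s
dist = c * tof / 2
= 3e8 * 1.323e-06 / 2
= 198.45 m


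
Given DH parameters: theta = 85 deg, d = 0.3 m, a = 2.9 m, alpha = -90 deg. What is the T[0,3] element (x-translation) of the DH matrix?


T[0,3] = a * cos(theta)
= 2.9 * cos(85 deg)
= 2.9 * 0.0872
= 0.2528


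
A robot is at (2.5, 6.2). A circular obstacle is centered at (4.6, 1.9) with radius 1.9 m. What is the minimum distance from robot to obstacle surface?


center_dist = sqrt((2.5-4.6)^2 + (6.2-1.9)^2)
= sqrt(4.41 + 18.49)
= 4.7854
min_dist = center_dist - radius = 4.7854 - 1.9 = 2.8854 m


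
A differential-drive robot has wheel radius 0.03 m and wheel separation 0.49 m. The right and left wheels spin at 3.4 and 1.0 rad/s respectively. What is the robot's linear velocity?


vR = r*wR = 0.03*3.4 = 0.102 m/s
vL = r*wL = 0.03*1.0 = 0.03 m/s
v = (vR+vL)/2 = 0.066 m/s
omega = (vR-vL)/L = 0.1469 rad/s
linear velocity = 0.066 m/s


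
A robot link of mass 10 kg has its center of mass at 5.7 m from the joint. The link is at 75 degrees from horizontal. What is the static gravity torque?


tau = m*g*L*cos(angle)
= 10 * 9.81 * 5.7 * cos(75 deg)
= 10 * 9.81 * 5.7 * 0.2588
= 144.7238 Nm


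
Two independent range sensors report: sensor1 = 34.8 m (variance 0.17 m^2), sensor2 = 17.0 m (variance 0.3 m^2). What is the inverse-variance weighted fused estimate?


w1 = (1/var1) / (1/var1 + 1/var2)
   = 5.8824 / (5.8824 + 3.3333) = 0.6383
w2 = 1 - w1 = 0.3617
fused = w1*s1 + w2*s2 = 22.2128 + 6.1489
= 28.3617 m


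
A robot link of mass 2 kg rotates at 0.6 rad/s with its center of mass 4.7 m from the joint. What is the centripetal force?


F = m * omega^2 * r
= 2 * 0.6^2 * 4.7
= 2 * 0.36 * 4.7
= 3.384 N


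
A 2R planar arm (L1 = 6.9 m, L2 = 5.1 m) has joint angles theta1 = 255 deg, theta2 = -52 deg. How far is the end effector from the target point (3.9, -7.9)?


End effector via forward kinematics:
x = L1*cos(t1) + L2*cos(t1+t2) = -6.4804
y = L1*sin(t1) + L2*sin(t1+t2) = -8.6576
Distance to target:
d = sqrt((3.9 - -6.4804)^2 + (-7.9 - -8.6576)^2)
= sqrt(107.7532 + 0.574)
= 10.408 m


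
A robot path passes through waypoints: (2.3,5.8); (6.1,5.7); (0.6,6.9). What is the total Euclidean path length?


Segment lengths:
  seg1 = sqrt((3.8)^2 + (-0.1)^2) = 3.8013
  seg2 = sqrt((-5.5)^2 + (1.2)^2) = 5.6294
Total = 9.4307


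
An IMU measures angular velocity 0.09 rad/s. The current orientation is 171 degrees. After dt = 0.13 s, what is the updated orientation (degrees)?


delta_theta = w * dt = 0.09 * 0.13 = 0.0117 rad
= 0.6704 deg
theta_new = 171 + 0.6704 = 171.6704 deg


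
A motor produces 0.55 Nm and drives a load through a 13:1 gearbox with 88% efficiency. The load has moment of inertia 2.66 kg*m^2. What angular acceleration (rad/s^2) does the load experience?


tau_out = tau_motor * N * eta
= 0.55 * 13 * 0.88 = 6.292 Nm
alpha = tau_out / I = 6.292 / 2.66
= 2.3654 rad/s^2


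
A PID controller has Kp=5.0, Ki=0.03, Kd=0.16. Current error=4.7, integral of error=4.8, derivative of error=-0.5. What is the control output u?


u = Kp*e + Ki*int(e) + Kd*de/dt
= 5.0*4.7 + 0.03*4.8 + 0.16*(-0.5)
= 23.5 + 0.144 + -0.08
= 23.564


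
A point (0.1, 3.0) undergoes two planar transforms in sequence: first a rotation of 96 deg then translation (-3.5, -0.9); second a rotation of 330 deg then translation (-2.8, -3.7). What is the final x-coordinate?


After transform 1:
x1 = cos(96)*0.1 - sin(96)*3.0 + -3.5 = -6.494
y1 = sin(96)*0.1 + cos(96)*3.0 + -0.9 = -1.1141
After transform 2:
x2 = cos(330)*-6.494 - sin(330)*-1.1141 + -2.8
= -8.9811


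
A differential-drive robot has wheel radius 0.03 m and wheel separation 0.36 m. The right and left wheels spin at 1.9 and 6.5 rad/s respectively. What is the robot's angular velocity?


vR = r*wR = 0.03*1.9 = 0.057 m/s
vL = r*wL = 0.03*6.5 = 0.195 m/s
v = (vR+vL)/2 = 0.126 m/s
omega = (vR-vL)/L = -0.3833 rad/s
angular velocity = -0.3833 rad/s


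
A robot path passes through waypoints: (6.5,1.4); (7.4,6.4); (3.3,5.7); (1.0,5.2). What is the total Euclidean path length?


Segment lengths:
  seg1 = sqrt((0.9)^2 + (5.0)^2) = 5.0804
  seg2 = sqrt((-4.1)^2 + (-0.7)^2) = 4.1593
  seg3 = sqrt((-2.3)^2 + (-0.5)^2) = 2.3537
Total = 11.5934


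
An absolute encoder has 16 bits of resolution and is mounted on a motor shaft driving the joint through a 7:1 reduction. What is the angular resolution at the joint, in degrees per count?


counts = 2^16 = 65536
effective counts at joint = 65536 * 7 = 458752
resolution = 360 / 458752
= 7.8474e-04 deg/count


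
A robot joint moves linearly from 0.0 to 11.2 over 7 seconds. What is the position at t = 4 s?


s = t/T = 4/7 = 0.5714
p(t) = p0 + (pf-p0)*s
= 0.0 + (11.2 - 0.0) * 0.5714
= 6.4


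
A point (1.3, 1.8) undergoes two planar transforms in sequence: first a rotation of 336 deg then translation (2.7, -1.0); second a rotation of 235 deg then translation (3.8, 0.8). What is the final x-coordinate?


After transform 1:
x1 = cos(336)*1.3 - sin(336)*1.8 + 2.7 = 4.6197
y1 = sin(336)*1.3 + cos(336)*1.8 + -1.0 = 0.1156
After transform 2:
x2 = cos(235)*4.6197 - sin(235)*0.1156 + 3.8
= 1.2449


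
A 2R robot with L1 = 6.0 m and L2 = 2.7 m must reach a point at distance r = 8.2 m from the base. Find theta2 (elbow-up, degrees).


cos(theta2) = (r^2 - L1^2 - L2^2) / (2*L1*L2)
cos(theta2) = (67.24 - 36.0 - 7.29) / 32.4
cos(theta2) = 0.739198
theta2 = 42.3369 degrees
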